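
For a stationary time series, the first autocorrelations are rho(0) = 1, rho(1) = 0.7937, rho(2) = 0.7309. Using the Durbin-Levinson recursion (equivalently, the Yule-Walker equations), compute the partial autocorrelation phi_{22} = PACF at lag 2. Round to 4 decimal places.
\phi_{22} = 0.2728

The PACF at lag k is phi_{kk}, the last component of the solution
to the Yule-Walker system G_k phi = r_k where
  (G_k)_{ij} = rho(|i - j|), (r_k)_i = rho(i), i,j = 1..k.
Equivalently, Durbin-Levinson gives phi_{kk} iteratively:
  phi_{11} = rho(1)
  phi_{kk} = [rho(k) - sum_{j=1..k-1} phi_{k-1,j} rho(k-j)]
            / [1 - sum_{j=1..k-1} phi_{k-1,j} rho(j)],
  phi_{k,j} = phi_{k-1,j} - phi_{kk} phi_{k-1,k-j},  j = 1..k-1.
Step k = 1:
  phi_11 = rho(1) = 0.7937.
Step k = 2:
  phi_22 = [rho(2) - phi_11 rho(1)] / [1 - phi_11 rho(1)] = [0.7309 - (0.7937)(0.7937)] / [1 - (0.7937)(0.7937)]
         = 0.10094031 / 0.37004031 = 0.2728.
Therefore phi_{22} = 0.2728.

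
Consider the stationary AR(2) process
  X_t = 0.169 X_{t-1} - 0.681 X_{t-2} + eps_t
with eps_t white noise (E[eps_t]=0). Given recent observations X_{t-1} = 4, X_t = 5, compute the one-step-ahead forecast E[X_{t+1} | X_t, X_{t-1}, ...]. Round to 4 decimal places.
E[X_{t+1} \mid \mathcal F_t] = -1.8790

For an AR(p) model X_t = c + sum_i phi_i X_{t-i} + eps_t, the
one-step-ahead conditional mean is
  E[X_{t+1} | X_t, ...] = c + sum_i phi_i X_{t+1-i}.
Substitute known values:
  E[X_{t+1} | ...] = (0.169) * (5) + (-0.681) * (4)
                   = -1.8790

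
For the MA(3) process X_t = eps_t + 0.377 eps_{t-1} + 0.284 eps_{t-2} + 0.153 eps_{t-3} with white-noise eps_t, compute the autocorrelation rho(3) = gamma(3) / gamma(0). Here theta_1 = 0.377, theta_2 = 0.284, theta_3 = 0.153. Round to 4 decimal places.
\rho(3) = 0.1228

For an MA(q) process with theta_0 = 1, the autocovariance is
  gamma(k) = sigma^2 * sum_{i=0..q-k} theta_i * theta_{i+k},
and rho(k) = gamma(k) / gamma(0). Sigma^2 cancels.
  numerator   = (1)*(0.153) = 0.153.
  denominator = (1)^2 + (0.377)^2 + (0.284)^2 + (0.153)^2 = 1.246194.
  rho(3) = 0.153 / 1.246194 = 0.1228.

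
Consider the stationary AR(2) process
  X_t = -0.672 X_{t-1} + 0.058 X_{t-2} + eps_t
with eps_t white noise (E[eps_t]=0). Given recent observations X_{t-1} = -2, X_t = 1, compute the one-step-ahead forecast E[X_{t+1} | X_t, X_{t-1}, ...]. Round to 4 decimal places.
E[X_{t+1} \mid \mathcal F_t] = -0.7880

For an AR(p) model X_t = c + sum_i phi_i X_{t-i} + eps_t, the
one-step-ahead conditional mean is
  E[X_{t+1} | X_t, ...] = c + sum_i phi_i X_{t+1-i}.
Substitute known values:
  E[X_{t+1} | ...] = (-0.672) * (1) + (0.058) * (-2)
                   = -0.7880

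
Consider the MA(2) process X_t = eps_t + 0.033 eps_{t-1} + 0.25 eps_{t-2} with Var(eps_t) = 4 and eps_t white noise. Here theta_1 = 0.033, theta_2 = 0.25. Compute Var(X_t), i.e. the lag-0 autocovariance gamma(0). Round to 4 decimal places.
\gamma(0) = 4.2544

For an MA(q) process X_t = eps_t + sum_i theta_i eps_{t-i} with
Var(eps_t) = sigma^2, the variance is
  gamma(0) = sigma^2 * (1 + sum_i theta_i^2).
  sum_i theta_i^2 = (0.033)^2 + (0.25)^2 = 0.001089 + 0.0625 = 0.063589.
  gamma(0) = 4 * (1 + 0.063589) = 4 * 1.063589 = 4.254356, which rounds to 4.2544.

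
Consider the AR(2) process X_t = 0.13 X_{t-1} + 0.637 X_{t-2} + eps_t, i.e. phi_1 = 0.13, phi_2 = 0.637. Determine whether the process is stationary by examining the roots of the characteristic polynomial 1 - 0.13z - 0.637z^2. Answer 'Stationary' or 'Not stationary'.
\text{Stationary}

The AR(p) characteristic polynomial is P(z) = 1 - 0.13z - 0.637z^2.
Stationarity requires all roots to lie outside the unit circle, i.e. |z| > 1 for every root.
Set 1 + (-0.13) z + (-0.637) z^2 = 0, i.e. a z^2 + b z + c = 0 with a = -0.637, b = -0.13, c = 1.
Discriminant D = b^2 - 4ac = (-0.13)^2 - 4*(-0.637)*1 = 0.0169 - (-2.548) = 2.5649.
D >= 0, so the roots are real: z = (-b +/- sqrt(D)) / (2a) = (0.13 +/- 1.601531) / (-1.274).
  z_1 = (0.13 + 1.601531) / (-1.274) = -1.3591,   |z_1| = 1.3591.
  z_2 = (0.13 - 1.601531) / (-1.274) = 1.155,   |z_2| = 1.155.
Moduli of all roots: 1.3591, 1.1550.
All moduli strictly greater than 1? Yes.
Verdict: Stationary.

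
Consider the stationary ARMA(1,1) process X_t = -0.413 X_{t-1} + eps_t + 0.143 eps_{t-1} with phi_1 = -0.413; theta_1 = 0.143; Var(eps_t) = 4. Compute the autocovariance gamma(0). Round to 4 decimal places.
\gamma(0) = 4.3516

Multiply the model equation by X_{t-k} and take expectations. With theta_0 = psi_0 = 1 and psi_j the MA(infinity) weights, this gives
  gamma(k) - sum_i phi_i gamma(k-i) = c_k,
  c_k = sigma^2 * sum_{j=k..q} theta_j psi_{j-k}   (c_k = 0 for k > q),
using gamma(-m) = gamma(m).
psi-weights needed (psi_j = theta_j + sum_i phi_i psi_{j-i}):
  psi_1 = theta_1 + phi_1 = 0.143 + (-0.413) = -0.27
Right-hand sides:
  c_0 = sigma^2 (1 + theta_1 psi_1) = 4 * (1 + (0.143)(-0.27)) = 4 * 0.96139 = 3.84556
  c_1 = sigma^2 theta_1 = 4 * (0.143) = 0.572
  c_2 = 0
Equations for k = 0 and k = 1 (AR order 1):
  gamma(0) = phi_1 gamma(1) + c_0
  gamma(1) = phi_1 gamma(0) + c_1
Substituting the second into the first: gamma(0) (1 - phi_1^2) = c_0 + phi_1 c_1, so
  gamma(0) = (c_0 + phi_1 c_1) / (1 - phi_1^2) = (3.84556 + (-0.413)(0.572)) / (1 - (-0.413)^2) = 3.609324 / 0.829431 = 4.351566.
Therefore gamma(0) = 4.3516 (to 4 decimal places).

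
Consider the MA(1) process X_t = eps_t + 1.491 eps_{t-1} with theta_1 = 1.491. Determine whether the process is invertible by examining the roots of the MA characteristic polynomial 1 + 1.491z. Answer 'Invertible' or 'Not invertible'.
\text{Not invertible}

The MA(q) characteristic polynomial is P(z) = 1 + 1.491z.
Invertibility requires all roots to lie outside the unit circle, i.e. |z| > 1 for every root.
This is linear in z: 1 + (1.491) z = 0  =>  z = -1/(1.491) = -0.670691,  |z| = 0.670691.
Moduli of all roots: 0.6707.
All moduli strictly greater than 1? No.
Verdict: Not invertible.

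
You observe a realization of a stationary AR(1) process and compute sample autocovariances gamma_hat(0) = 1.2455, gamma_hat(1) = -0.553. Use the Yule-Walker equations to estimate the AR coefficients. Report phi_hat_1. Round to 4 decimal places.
\hat\phi_{1} = -0.4440

The Yule-Walker equations for an AR(p) process read, in matrix form,
  Gamma_p phi = r_p,   with   (Gamma_p)_{ij} = gamma(|i - j|),
                       (r_p)_i = gamma(i),   i,j = 1..p.
Substitute the sample gammas (Toeplitz matrix and right-hand side of size 1):
  Gamma_p = [[1.2455]]
  r_p     = [-0.553]
With p = 1 this is the single equation gamma(0) phi_1 = gamma(1):
  phi_hat_1 = gamma(1) / gamma(0) = -0.553 / 1.2455 = -0.4440.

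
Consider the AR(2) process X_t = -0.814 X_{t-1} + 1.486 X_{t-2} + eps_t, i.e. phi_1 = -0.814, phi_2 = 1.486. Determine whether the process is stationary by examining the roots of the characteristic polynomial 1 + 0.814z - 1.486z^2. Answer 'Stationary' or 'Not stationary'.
\text{Not stationary}

The AR(p) characteristic polynomial is P(z) = 1 + 0.814z - 1.486z^2.
Stationarity requires all roots to lie outside the unit circle, i.e. |z| > 1 for every root.
Set 1 + (0.814) z + (-1.486) z^2 = 0, i.e. a z^2 + b z + c = 0 with a = -1.486, b = 0.814, c = 1.
Discriminant D = b^2 - 4ac = (0.814)^2 - 4*(-1.486)*1 = 0.662596 - (-5.944) = 6.606596.
D >= 0, so the roots are real: z = (-b +/- sqrt(D)) / (2a) = (-0.814 +/- 2.57033) / (-2.972).
  z_1 = (-0.814 + 2.57033) / (-2.972) = -0.591,   |z_1| = 0.591.
  z_2 = (-0.814 - 2.57033) / (-2.972) = 1.1387,   |z_2| = 1.1387.
Moduli of all roots: 0.5910, 1.1387.
All moduli strictly greater than 1? No.
Verdict: Not stationary.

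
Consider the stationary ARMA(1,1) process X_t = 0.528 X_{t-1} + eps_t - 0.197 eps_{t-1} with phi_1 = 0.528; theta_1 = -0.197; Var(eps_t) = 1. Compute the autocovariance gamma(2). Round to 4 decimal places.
\gamma(2) = 0.2171

Multiply the model equation by X_{t-k} and take expectations. With theta_0 = psi_0 = 1 and psi_j the MA(infinity) weights, this gives
  gamma(k) - sum_i phi_i gamma(k-i) = c_k,
  c_k = sigma^2 * sum_{j=k..q} theta_j psi_{j-k}   (c_k = 0 for k > q),
using gamma(-m) = gamma(m).
psi-weights needed (psi_j = theta_j + sum_i phi_i psi_{j-i}):
  psi_1 = theta_1 + phi_1 = -0.197 + (0.528) = 0.331
Right-hand sides:
  c_0 = sigma^2 (1 + theta_1 psi_1) = 1 * (1 + (-0.197)(0.331)) = 1 * 0.934793 = 0.934793
  c_1 = sigma^2 theta_1 = 1 * (-0.197) = -0.197
  c_2 = 0
Equations for k = 0 and k = 1 (AR order 1):
  gamma(0) = phi_1 gamma(1) + c_0
  gamma(1) = phi_1 gamma(0) + c_1
Substituting the second into the first: gamma(0) (1 - phi_1^2) = c_0 + phi_1 c_1, so
  gamma(0) = (c_0 + phi_1 c_1) / (1 - phi_1^2) = (0.934793 + (0.528)(-0.197)) / (1 - (0.528)^2) = 0.830777 / 0.721216 = 1.151911.
  gamma(1) = phi_1 gamma(0) + c_1 = (0.528)(1.151911) + (-0.197) = 0.411209.
For k = 2 (> q): gamma(2) = phi_1 gamma(1) = (0.528)(0.411209) = 0.217118.
Therefore gamma(2) = 0.2171 (to 4 decimal places).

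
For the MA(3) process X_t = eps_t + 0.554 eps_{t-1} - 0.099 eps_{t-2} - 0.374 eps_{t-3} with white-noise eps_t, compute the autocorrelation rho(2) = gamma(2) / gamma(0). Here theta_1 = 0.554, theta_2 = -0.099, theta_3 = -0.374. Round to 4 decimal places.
\rho(2) = -0.2102

For an MA(q) process with theta_0 = 1, the autocovariance is
  gamma(k) = sigma^2 * sum_{i=0..q-k} theta_i * theta_{i+k},
and rho(k) = gamma(k) / gamma(0). Sigma^2 cancels.
  numerator   = (1)*(-0.099) + (0.554)*(-0.374) = -0.306196.
  denominator = (1)^2 + (0.554)^2 + (-0.099)^2 + (-0.374)^2 = 1.456593.
  rho(2) = -0.306196 / 1.456593 = -0.2102.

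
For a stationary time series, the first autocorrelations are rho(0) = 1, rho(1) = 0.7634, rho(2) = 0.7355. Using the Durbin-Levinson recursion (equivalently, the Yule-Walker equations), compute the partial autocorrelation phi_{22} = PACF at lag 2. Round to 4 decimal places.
\phi_{22} = 0.3660

The PACF at lag k is phi_{kk}, the last component of the solution
to the Yule-Walker system G_k phi = r_k where
  (G_k)_{ij} = rho(|i - j|), (r_k)_i = rho(i), i,j = 1..k.
Equivalently, Durbin-Levinson gives phi_{kk} iteratively:
  phi_{11} = rho(1)
  phi_{kk} = [rho(k) - sum_{j=1..k-1} phi_{k-1,j} rho(k-j)]
            / [1 - sum_{j=1..k-1} phi_{k-1,j} rho(j)],
  phi_{k,j} = phi_{k-1,j} - phi_{kk} phi_{k-1,k-j},  j = 1..k-1.
Step k = 1:
  phi_11 = rho(1) = 0.7634.
Step k = 2:
  phi_22 = [rho(2) - phi_11 rho(1)] / [1 - phi_11 rho(1)] = [0.7355 - (0.7634)(0.7634)] / [1 - (0.7634)(0.7634)]
         = 0.15272044 / 0.41722044 = 0.366.
Therefore phi_{22} = 0.3660.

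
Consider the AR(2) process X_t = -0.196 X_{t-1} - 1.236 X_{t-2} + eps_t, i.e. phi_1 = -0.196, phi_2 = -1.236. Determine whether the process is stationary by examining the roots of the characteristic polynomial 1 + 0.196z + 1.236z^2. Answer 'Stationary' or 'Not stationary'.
\text{Not stationary}

The AR(p) characteristic polynomial is P(z) = 1 + 0.196z + 1.236z^2.
Stationarity requires all roots to lie outside the unit circle, i.e. |z| > 1 for every root.
Set 1 + (0.196) z + (1.236) z^2 = 0, i.e. a z^2 + b z + c = 0 with a = 1.236, b = 0.196, c = 1.
Discriminant D = b^2 - 4ac = (0.196)^2 - 4*(1.236)*1 = 0.038416 - (4.944) = -4.905584.
D < 0, so the roots are the complex-conjugate pair z = (-b +/- i sqrt(-D)) / (2a) = -0.0793 +/- 0.896i.
For a conjugate pair |z|^2 = z * conj(z) = (product of roots) = c/a = 1/(1.236) = 0.809061, so |z| = sqrt(0.809061) = 0.8995 for both roots.
Moduli of all roots: 0.8995, 0.8995.
All moduli strictly greater than 1? No.
Verdict: Not stationary.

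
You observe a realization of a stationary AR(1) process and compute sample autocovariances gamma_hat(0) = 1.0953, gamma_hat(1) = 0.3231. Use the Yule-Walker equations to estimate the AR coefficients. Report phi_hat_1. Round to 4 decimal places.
\hat\phi_{1} = 0.2950

The Yule-Walker equations for an AR(p) process read, in matrix form,
  Gamma_p phi = r_p,   with   (Gamma_p)_{ij} = gamma(|i - j|),
                       (r_p)_i = gamma(i),   i,j = 1..p.
Substitute the sample gammas (Toeplitz matrix and right-hand side of size 1):
  Gamma_p = [[1.0953]]
  r_p     = [0.3231]
With p = 1 this is the single equation gamma(0) phi_1 = gamma(1):
  phi_hat_1 = gamma(1) / gamma(0) = 0.3231 / 1.0953 = 0.2950.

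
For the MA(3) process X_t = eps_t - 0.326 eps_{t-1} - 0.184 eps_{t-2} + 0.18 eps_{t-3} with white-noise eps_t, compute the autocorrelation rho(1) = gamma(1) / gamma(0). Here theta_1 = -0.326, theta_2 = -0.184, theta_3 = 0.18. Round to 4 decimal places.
\rho(1) = -0.2551

For an MA(q) process with theta_0 = 1, the autocovariance is
  gamma(k) = sigma^2 * sum_{i=0..q-k} theta_i * theta_{i+k},
and rho(k) = gamma(k) / gamma(0). Sigma^2 cancels.
  numerator   = (1)*(-0.326) + (-0.326)*(-0.184) + (-0.184)*(0.18) = -0.299136.
  denominator = (1)^2 + (-0.326)^2 + (-0.184)^2 + (0.18)^2 = 1.172532.
  rho(1) = -0.299136 / 1.172532 = -0.2551.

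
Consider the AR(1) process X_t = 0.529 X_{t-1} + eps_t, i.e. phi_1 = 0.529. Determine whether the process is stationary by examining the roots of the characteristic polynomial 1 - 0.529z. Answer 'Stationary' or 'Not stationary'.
\text{Stationary}

The AR(p) characteristic polynomial is P(z) = 1 - 0.529z.
Stationarity requires all roots to lie outside the unit circle, i.e. |z| > 1 for every root.
This is linear in z: 1 + (-0.529) z = 0  =>  z = -1/(-0.529) = 1.890359,  |z| = 1.890359.
Moduli of all roots: 1.8904.
All moduli strictly greater than 1? Yes.
Verdict: Stationary.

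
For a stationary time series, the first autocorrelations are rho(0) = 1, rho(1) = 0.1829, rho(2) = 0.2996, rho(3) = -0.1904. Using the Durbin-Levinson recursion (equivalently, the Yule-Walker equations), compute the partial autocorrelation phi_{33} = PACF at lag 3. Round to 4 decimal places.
\phi_{33} = -0.3140

The PACF at lag k is phi_{kk}, the last component of the solution
to the Yule-Walker system G_k phi = r_k where
  (G_k)_{ij} = rho(|i - j|), (r_k)_i = rho(i), i,j = 1..k.
Equivalently, Durbin-Levinson gives phi_{kk} iteratively:
  phi_{11} = rho(1)
  phi_{kk} = [rho(k) - sum_{j=1..k-1} phi_{k-1,j} rho(k-j)]
            / [1 - sum_{j=1..k-1} phi_{k-1,j} rho(j)],
  phi_{k,j} = phi_{k-1,j} - phi_{kk} phi_{k-1,k-j},  j = 1..k-1.
Step k = 1:
  phi_11 = rho(1) = 0.1829.
Step k = 2:
  phi_22 = [rho(2) - phi_11 rho(1)] / [1 - phi_11 rho(1)] = [0.2996 - (0.1829)(0.1829)] / [1 - (0.1829)(0.1829)]
         = 0.26614759 / 0.96654759 = 0.275359.
  Update: phi_21 = phi_11 - phi_22 phi_11 = 0.1829 - (0.275359)(0.1829) = 0.132537.
Step k = 3:
  phi_33 = [rho(3) - phi_21 rho(2) - phi_22 rho(1)] / [1 - phi_21 rho(1) - phi_22 rho(2)]
    numerator   = -0.1904 - (0.132537)(0.2996) - (0.275359)(0.1829) = -0.2804712
    denominator = 1 - (0.132537)(0.1829) - (0.275359)(0.2996) = 0.89326145
  phi_33 = -0.2804712 / 0.89326145 = -0.314.
Therefore phi_{33} = -0.3140.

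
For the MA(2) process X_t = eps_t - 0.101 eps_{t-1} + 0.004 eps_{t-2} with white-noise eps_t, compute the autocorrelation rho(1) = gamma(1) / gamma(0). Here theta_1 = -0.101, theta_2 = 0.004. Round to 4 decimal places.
\rho(1) = -0.1004

For an MA(q) process with theta_0 = 1, the autocovariance is
  gamma(k) = sigma^2 * sum_{i=0..q-k} theta_i * theta_{i+k},
and rho(k) = gamma(k) / gamma(0). Sigma^2 cancels.
  numerator   = (1)*(-0.101) + (-0.101)*(0.004) = -0.101404.
  denominator = (1)^2 + (-0.101)^2 + (0.004)^2 = 1.010217.
  rho(1) = -0.101404 / 1.010217 = -0.1004.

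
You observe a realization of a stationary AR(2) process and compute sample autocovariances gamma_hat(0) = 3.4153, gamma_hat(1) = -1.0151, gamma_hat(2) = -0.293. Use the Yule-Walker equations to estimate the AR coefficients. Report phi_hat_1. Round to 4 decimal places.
\hat\phi_{1} = -0.3540

The Yule-Walker equations for an AR(p) process read, in matrix form,
  Gamma_p phi = r_p,   with   (Gamma_p)_{ij} = gamma(|i - j|),
                       (r_p)_i = gamma(i),   i,j = 1..p.
Substitute the sample gammas (Toeplitz matrix and right-hand side of size 2):
  Gamma_p = [[3.4153, -1.0151], [-1.0151, 3.4153]]
  r_p     = [-1.0151, -0.293]
Written out:
  3.4153 phi_1 - 1.0151 phi_2 = -1.0151
  -1.0151 phi_1 + 3.4153 phi_2 = -0.293
Solve by Cramer's rule:
  det = gamma(0)^2 - gamma(1)^2 = (3.4153)^2 - (-1.0151)^2 = 11.66427409 - 1.03042801 = 10.63384608
  phi_hat_1 = [gamma(1) gamma(0) - gamma(1) gamma(2)] / det = [(-1.0151)(3.4153) - (-1.0151)(-0.293)] / 10.63384608 = -3.76429533 / 10.63384608 = -0.354
  phi_hat_2 = [gamma(0) gamma(2) - gamma(1)^2] / det = [(3.4153)(-0.293) - (-1.0151)^2] / 10.63384608 = -2.03111091 / 10.63384608 = -0.191
So phi_hat = [-0.3540, -0.1910].
Therefore phi_hat_1 = -0.3540.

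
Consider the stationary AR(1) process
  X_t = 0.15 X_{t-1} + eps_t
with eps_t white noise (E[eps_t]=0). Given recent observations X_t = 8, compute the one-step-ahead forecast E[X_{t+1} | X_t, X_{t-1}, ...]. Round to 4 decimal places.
E[X_{t+1} \mid \mathcal F_t] = 1.2000

For an AR(p) model X_t = c + sum_i phi_i X_{t-i} + eps_t, the
one-step-ahead conditional mean is
  E[X_{t+1} | X_t, ...] = c + sum_i phi_i X_{t+1-i}.
Substitute known values:
  E[X_{t+1} | ...] = (0.15) * (8)
                   = 1.2000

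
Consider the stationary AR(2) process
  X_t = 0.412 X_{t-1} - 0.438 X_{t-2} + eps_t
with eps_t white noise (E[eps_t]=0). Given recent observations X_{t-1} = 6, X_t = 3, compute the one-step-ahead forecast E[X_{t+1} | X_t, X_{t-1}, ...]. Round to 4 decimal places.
E[X_{t+1} \mid \mathcal F_t] = -1.3920

For an AR(p) model X_t = c + sum_i phi_i X_{t-i} + eps_t, the
one-step-ahead conditional mean is
  E[X_{t+1} | X_t, ...] = c + sum_i phi_i X_{t+1-i}.
Substitute known values:
  E[X_{t+1} | ...] = (0.412) * (3) + (-0.438) * (6)
                   = -1.3920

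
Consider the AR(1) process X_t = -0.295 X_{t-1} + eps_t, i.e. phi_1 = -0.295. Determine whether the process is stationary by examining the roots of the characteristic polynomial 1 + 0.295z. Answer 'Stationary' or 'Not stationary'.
\text{Stationary}

The AR(p) characteristic polynomial is P(z) = 1 + 0.295z.
Stationarity requires all roots to lie outside the unit circle, i.e. |z| > 1 for every root.
This is linear in z: 1 + (0.295) z = 0  =>  z = -1/(0.295) = -3.389831,  |z| = 3.389831.
Moduli of all roots: 3.3898.
All moduli strictly greater than 1? Yes.
Verdict: Stationary.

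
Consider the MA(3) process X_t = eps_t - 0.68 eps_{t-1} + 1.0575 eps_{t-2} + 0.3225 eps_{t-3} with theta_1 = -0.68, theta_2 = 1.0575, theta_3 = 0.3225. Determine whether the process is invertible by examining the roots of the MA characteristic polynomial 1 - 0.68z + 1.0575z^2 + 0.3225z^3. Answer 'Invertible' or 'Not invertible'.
\text{Not invertible}

The MA(q) characteristic polynomial is P(z) = 1 - 0.68z + 1.0575z^2 + 0.3225z^3.
Invertibility requires all roots to lie outside the unit circle, i.e. |z| > 1 for every root.
Degree 3: look for a simple real root z0 first, then factor out (1 - z/z0) and solve the remaining quadratic.
Testing z0 = -4: P(-4) = 1 + (-0.68)(-4) + (1.0575)(-4)^2 + (0.3225)(-4)^3
  = 1 + (2.72) + (16.92) + (-20.64) = 0.  So z_0 = -4 is a root, |z_0| = 4.
Divide out the factor (1 + 0.25 z) = (1 - z/z0) (since 1/z0 = -0.25):
  P(z) = (1 + 0.25 z)(1 + (-0.93) z + (1.29) z^2)
  [check: z-coef -0.93 - (-0.25) = -0.68; z^2-coef 1.29 - (-0.25)(-0.93) = 1.0575; z^3-coef -(-0.25)(1.29) = 0.3225.]
Remaining roots from the quadratic factor 1 + (-0.93) z + (1.29) z^2:
  Set 1 + (-0.93) z + (1.29) z^2 = 0, i.e. a z^2 + b z + c = 0 with a = 1.29, b = -0.93, c = 1.
  Discriminant D = b^2 - 4ac = (-0.93)^2 - 4*(1.29)*1 = 0.8649 - (5.16) = -4.2951.
  D < 0, so the roots are the complex-conjugate pair z = (-b +/- i sqrt(-D)) / (2a) = 0.3605 +/- 0.8033i.
  For a conjugate pair |z|^2 = z * conj(z) = (product of roots) = c/a = 1/(1.29) = 0.775194, so |z| = sqrt(0.775194) = 0.8805 for both roots.
Moduli of all roots: 4.0000, 0.8805, 0.8805.
All moduli strictly greater than 1? No.
Verdict: Not invertible.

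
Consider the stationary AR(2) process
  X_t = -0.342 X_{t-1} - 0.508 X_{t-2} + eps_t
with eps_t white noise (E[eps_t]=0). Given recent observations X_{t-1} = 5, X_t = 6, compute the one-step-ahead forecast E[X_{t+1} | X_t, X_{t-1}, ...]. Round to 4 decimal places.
E[X_{t+1} \mid \mathcal F_t] = -4.5920

For an AR(p) model X_t = c + sum_i phi_i X_{t-i} + eps_t, the
one-step-ahead conditional mean is
  E[X_{t+1} | X_t, ...] = c + sum_i phi_i X_{t+1-i}.
Substitute known values:
  E[X_{t+1} | ...] = (-0.342) * (6) + (-0.508) * (5)
                   = -4.5920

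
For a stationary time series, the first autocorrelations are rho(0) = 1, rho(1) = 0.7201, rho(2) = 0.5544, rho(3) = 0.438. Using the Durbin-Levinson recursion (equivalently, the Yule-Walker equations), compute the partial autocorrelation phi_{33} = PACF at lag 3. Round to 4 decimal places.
\phi_{33} = 0.0311

The PACF at lag k is phi_{kk}, the last component of the solution
to the Yule-Walker system G_k phi = r_k where
  (G_k)_{ij} = rho(|i - j|), (r_k)_i = rho(i), i,j = 1..k.
Equivalently, Durbin-Levinson gives phi_{kk} iteratively:
  phi_{11} = rho(1)
  phi_{kk} = [rho(k) - sum_{j=1..k-1} phi_{k-1,j} rho(k-j)]
            / [1 - sum_{j=1..k-1} phi_{k-1,j} rho(j)],
  phi_{k,j} = phi_{k-1,j} - phi_{kk} phi_{k-1,k-j},  j = 1..k-1.
Step k = 1:
  phi_11 = rho(1) = 0.7201.
Step k = 2:
  phi_22 = [rho(2) - phi_11 rho(1)] / [1 - phi_11 rho(1)] = [0.5544 - (0.7201)(0.7201)] / [1 - (0.7201)(0.7201)]
         = 0.03585599 / 0.48145599 = 0.074474.
  Update: phi_21 = phi_11 - phi_22 phi_11 = 0.7201 - (0.074474)(0.7201) = 0.666471.
Step k = 3:
  phi_33 = [rho(3) - phi_21 rho(2) - phi_22 rho(1)] / [1 - phi_21 rho(1) - phi_22 rho(2)]
    numerator   = 0.438 - (0.666471)(0.5544) - (0.074474)(0.7201) = 0.01487957
    denominator = 1 - (0.666471)(0.7201) - (0.074474)(0.5544) = 0.47878565
  phi_33 = 0.01487957 / 0.47878565 = 0.0311.
Therefore phi_{33} = 0.0311.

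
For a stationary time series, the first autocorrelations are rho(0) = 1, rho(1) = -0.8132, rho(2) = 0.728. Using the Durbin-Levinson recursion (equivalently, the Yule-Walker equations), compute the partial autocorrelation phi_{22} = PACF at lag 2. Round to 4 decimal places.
\phi_{22} = 0.1969

The PACF at lag k is phi_{kk}, the last component of the solution
to the Yule-Walker system G_k phi = r_k where
  (G_k)_{ij} = rho(|i - j|), (r_k)_i = rho(i), i,j = 1..k.
Equivalently, Durbin-Levinson gives phi_{kk} iteratively:
  phi_{11} = rho(1)
  phi_{kk} = [rho(k) - sum_{j=1..k-1} phi_{k-1,j} rho(k-j)]
            / [1 - sum_{j=1..k-1} phi_{k-1,j} rho(j)],
  phi_{k,j} = phi_{k-1,j} - phi_{kk} phi_{k-1,k-j},  j = 1..k-1.
Step k = 1:
  phi_11 = rho(1) = -0.8132.
Step k = 2:
  phi_22 = [rho(2) - phi_11 rho(1)] / [1 - phi_11 rho(1)] = [0.728 - (-0.8132)(-0.8132)] / [1 - (-0.8132)(-0.8132)]
         = 0.06670576 / 0.33870576 = 0.1969.
Therefore phi_{22} = 0.1969.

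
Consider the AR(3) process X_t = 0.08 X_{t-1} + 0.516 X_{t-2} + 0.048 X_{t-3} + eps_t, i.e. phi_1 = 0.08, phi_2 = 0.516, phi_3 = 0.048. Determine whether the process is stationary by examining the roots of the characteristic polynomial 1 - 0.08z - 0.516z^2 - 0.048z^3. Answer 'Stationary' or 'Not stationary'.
\text{Stationary}

The AR(p) characteristic polynomial is P(z) = 1 - 0.08z - 0.516z^2 - 0.048z^3.
Stationarity requires all roots to lie outside the unit circle, i.e. |z| > 1 for every root.
Degree 3: look for a simple real root z0 first, then factor out (1 - z/z0) and solve the remaining quadratic.
Testing z0 = 1.25: P(1.25) = 1 + (-0.08)(1.25) + (-0.516)(1.25)^2 + (-0.048)(1.25)^3
  = 1 + (-0.1) + (-0.80625) + (-0.09375) = 0.  So z_0 = 1.25 is a root, |z_0| = 1.25.
Divide out the factor (1 - 0.8 z) = (1 - z/z0) (since 1/z0 = 0.8):
  P(z) = (1 - 0.8 z)(1 + (0.72) z + (0.06) z^2)
  [check: z-coef 0.72 - (0.8) = -0.08; z^2-coef 0.06 - (0.8)(0.72) = -0.516; z^3-coef -(0.8)(0.06) = -0.048.]
Remaining roots from the quadratic factor 1 + (0.72) z + (0.06) z^2:
  Set 1 + (0.72) z + (0.06) z^2 = 0, i.e. a z^2 + b z + c = 0 with a = 0.06, b = 0.72, c = 1.
  Discriminant D = b^2 - 4ac = (0.72)^2 - 4*(0.06)*1 = 0.5184 - (0.24) = 0.2784.
  D >= 0, so the roots are real: z = (-b +/- sqrt(D)) / (2a) = (-0.72 +/- 0.527636) / (0.12).
    z_1 = (-0.72 + 0.527636) / (0.12) = -1.603,   |z_1| = 1.603.
    z_2 = (-0.72 - 0.527636) / (0.12) = -10.397,   |z_2| = 10.397.
Moduli of all roots: 1.2500, 1.6030, 10.3970.
All moduli strictly greater than 1? Yes.
Verdict: Stationary.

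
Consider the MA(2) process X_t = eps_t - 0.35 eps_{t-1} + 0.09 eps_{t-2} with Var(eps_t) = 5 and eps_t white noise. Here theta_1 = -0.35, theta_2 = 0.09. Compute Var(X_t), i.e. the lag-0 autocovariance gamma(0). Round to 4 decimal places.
\gamma(0) = 5.6530

For an MA(q) process X_t = eps_t + sum_i theta_i eps_{t-i} with
Var(eps_t) = sigma^2, the variance is
  gamma(0) = sigma^2 * (1 + sum_i theta_i^2).
  sum_i theta_i^2 = (-0.35)^2 + (0.09)^2 = 0.1225 + 0.0081 = 0.1306.
  gamma(0) = 5 * (1 + 0.1306) = 5 * 1.1306 = 5.653, which rounds to 5.6530.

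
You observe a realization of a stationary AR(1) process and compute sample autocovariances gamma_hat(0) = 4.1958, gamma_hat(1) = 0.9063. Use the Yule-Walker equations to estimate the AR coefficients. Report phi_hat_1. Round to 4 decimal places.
\hat\phi_{1} = 0.2160

The Yule-Walker equations for an AR(p) process read, in matrix form,
  Gamma_p phi = r_p,   with   (Gamma_p)_{ij} = gamma(|i - j|),
                       (r_p)_i = gamma(i),   i,j = 1..p.
Substitute the sample gammas (Toeplitz matrix and right-hand side of size 1):
  Gamma_p = [[4.1958]]
  r_p     = [0.9063]
With p = 1 this is the single equation gamma(0) phi_1 = gamma(1):
  phi_hat_1 = gamma(1) / gamma(0) = 0.9063 / 4.1958 = 0.2160.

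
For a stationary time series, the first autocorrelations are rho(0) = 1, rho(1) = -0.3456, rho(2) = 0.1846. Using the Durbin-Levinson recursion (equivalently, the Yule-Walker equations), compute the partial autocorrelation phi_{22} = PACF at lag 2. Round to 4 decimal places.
\phi_{22} = 0.0740

The PACF at lag k is phi_{kk}, the last component of the solution
to the Yule-Walker system G_k phi = r_k where
  (G_k)_{ij} = rho(|i - j|), (r_k)_i = rho(i), i,j = 1..k.
Equivalently, Durbin-Levinson gives phi_{kk} iteratively:
  phi_{11} = rho(1)
  phi_{kk} = [rho(k) - sum_{j=1..k-1} phi_{k-1,j} rho(k-j)]
            / [1 - sum_{j=1..k-1} phi_{k-1,j} rho(j)],
  phi_{k,j} = phi_{k-1,j} - phi_{kk} phi_{k-1,k-j},  j = 1..k-1.
Step k = 1:
  phi_11 = rho(1) = -0.3456.
Step k = 2:
  phi_22 = [rho(2) - phi_11 rho(1)] / [1 - phi_11 rho(1)] = [0.1846 - (-0.3456)(-0.3456)] / [1 - (-0.3456)(-0.3456)]
         = 0.06516064 / 0.88056064 = 0.074.
Therefore phi_{22} = 0.0740.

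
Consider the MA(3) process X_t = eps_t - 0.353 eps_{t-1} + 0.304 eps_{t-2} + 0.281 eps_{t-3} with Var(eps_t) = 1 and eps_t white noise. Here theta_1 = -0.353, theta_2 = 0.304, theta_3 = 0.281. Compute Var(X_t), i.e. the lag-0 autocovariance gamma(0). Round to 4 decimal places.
\gamma(0) = 1.2960

For an MA(q) process X_t = eps_t + sum_i theta_i eps_{t-i} with
Var(eps_t) = sigma^2, the variance is
  gamma(0) = sigma^2 * (1 + sum_i theta_i^2).
  sum_i theta_i^2 = (-0.353)^2 + (0.304)^2 + (0.281)^2 = 0.124609 + 0.092416 + 0.078961 = 0.295986.
  gamma(0) = 1 * (1 + 0.295986) = 1 * 1.295986 = 1.295986, which rounds to 1.2960.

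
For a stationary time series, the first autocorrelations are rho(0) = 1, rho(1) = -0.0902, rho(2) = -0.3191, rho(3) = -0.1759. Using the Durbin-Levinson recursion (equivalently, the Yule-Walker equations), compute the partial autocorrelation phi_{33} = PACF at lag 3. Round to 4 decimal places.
\phi_{33} = -0.2760

The PACF at lag k is phi_{kk}, the last component of the solution
to the Yule-Walker system G_k phi = r_k where
  (G_k)_{ij} = rho(|i - j|), (r_k)_i = rho(i), i,j = 1..k.
Equivalently, Durbin-Levinson gives phi_{kk} iteratively:
  phi_{11} = rho(1)
  phi_{kk} = [rho(k) - sum_{j=1..k-1} phi_{k-1,j} rho(k-j)]
            / [1 - sum_{j=1..k-1} phi_{k-1,j} rho(j)],
  phi_{k,j} = phi_{k-1,j} - phi_{kk} phi_{k-1,k-j},  j = 1..k-1.
Step k = 1:
  phi_11 = rho(1) = -0.0902.
Step k = 2:
  phi_22 = [rho(2) - phi_11 rho(1)] / [1 - phi_11 rho(1)] = [-0.3191 - (-0.0902)(-0.0902)] / [1 - (-0.0902)(-0.0902)]
         = -0.32723604 / 0.99186396 = -0.32992.
  Update: phi_21 = phi_11 - phi_22 phi_11 = -0.0902 - (-0.32992)(-0.0902) = -0.119959.
Step k = 3:
  phi_33 = [rho(3) - phi_21 rho(2) - phi_22 rho(1)] / [1 - phi_21 rho(1) - phi_22 rho(2)]
    numerator   = -0.1759 - (-0.119959)(-0.3191) - (-0.32992)(-0.0902) = -0.24393767
    denominator = 1 - (-0.119959)(-0.0902) - (-0.32992)(-0.3191) = 0.88390215
  phi_33 = -0.24393767 / 0.88390215 = -0.276.
Therefore phi_{33} = -0.2760.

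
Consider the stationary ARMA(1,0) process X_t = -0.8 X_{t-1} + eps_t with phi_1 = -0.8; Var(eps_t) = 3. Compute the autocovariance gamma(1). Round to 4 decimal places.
\gamma(1) = -6.6667

Multiply the model equation by X_{t-k} and take expectations. With theta_0 = psi_0 = 1 and psi_j the MA(infinity) weights, this gives
  gamma(k) - sum_i phi_i gamma(k-i) = c_k,
  c_k = sigma^2 * sum_{j=k..q} theta_j psi_{j-k}   (c_k = 0 for k > q),
using gamma(-m) = gamma(m).
Pure AR (q = 0): c_0 = sigma^2 = 3, c_k = 0 for k >= 1.
Equations for k = 0 and k = 1 (AR order 1):
  gamma(0) = phi_1 gamma(1) + c_0
  gamma(1) = phi_1 gamma(0) + c_1
Substituting the second into the first: gamma(0) (1 - phi_1^2) = c_0 + phi_1 c_1, so
  gamma(0) = c_0 / (1 - phi_1^2) = 3 / (1 - (-0.8)^2) = 3 / 0.36 = 8.333333.
  gamma(1) = phi_1 gamma(0) = (-0.8)(8.333333) = -6.666667.
Therefore gamma(1) = -6.6667 (to 4 decimal places).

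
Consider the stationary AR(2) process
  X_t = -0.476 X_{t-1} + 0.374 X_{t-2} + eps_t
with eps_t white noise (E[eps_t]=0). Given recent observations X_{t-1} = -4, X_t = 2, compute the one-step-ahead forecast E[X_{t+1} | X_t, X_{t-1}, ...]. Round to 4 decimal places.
E[X_{t+1} \mid \mathcal F_t] = -2.4480

For an AR(p) model X_t = c + sum_i phi_i X_{t-i} + eps_t, the
one-step-ahead conditional mean is
  E[X_{t+1} | X_t, ...] = c + sum_i phi_i X_{t+1-i}.
Substitute known values:
  E[X_{t+1} | ...] = (-0.476) * (2) + (0.374) * (-4)
                   = -2.4480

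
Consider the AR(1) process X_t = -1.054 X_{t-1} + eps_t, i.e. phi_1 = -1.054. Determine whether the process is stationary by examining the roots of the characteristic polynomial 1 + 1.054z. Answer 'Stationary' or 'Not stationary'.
\text{Not stationary}

The AR(p) characteristic polynomial is P(z) = 1 + 1.054z.
Stationarity requires all roots to lie outside the unit circle, i.e. |z| > 1 for every root.
This is linear in z: 1 + (1.054) z = 0  =>  z = -1/(1.054) = -0.948767,  |z| = 0.948767.
Moduli of all roots: 0.9488.
All moduli strictly greater than 1? No.
Verdict: Not stationary.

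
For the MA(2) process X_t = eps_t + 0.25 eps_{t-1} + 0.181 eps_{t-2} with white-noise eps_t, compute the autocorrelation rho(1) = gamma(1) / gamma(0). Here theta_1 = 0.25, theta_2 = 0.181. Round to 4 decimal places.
\rho(1) = 0.2696

For an MA(q) process with theta_0 = 1, the autocovariance is
  gamma(k) = sigma^2 * sum_{i=0..q-k} theta_i * theta_{i+k},
and rho(k) = gamma(k) / gamma(0). Sigma^2 cancels.
  numerator   = (1)*(0.25) + (0.25)*(0.181) = 0.29525.
  denominator = (1)^2 + (0.25)^2 + (0.181)^2 = 1.095261.
  rho(1) = 0.29525 / 1.095261 = 0.2696.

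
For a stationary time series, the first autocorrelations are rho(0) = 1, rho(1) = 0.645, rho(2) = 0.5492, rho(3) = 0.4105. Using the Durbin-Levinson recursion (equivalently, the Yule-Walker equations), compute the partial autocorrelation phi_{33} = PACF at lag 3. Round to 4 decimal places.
\phi_{33} = -0.0181

The PACF at lag k is phi_{kk}, the last component of the solution
to the Yule-Walker system G_k phi = r_k where
  (G_k)_{ij} = rho(|i - j|), (r_k)_i = rho(i), i,j = 1..k.
Equivalently, Durbin-Levinson gives phi_{kk} iteratively:
  phi_{11} = rho(1)
  phi_{kk} = [rho(k) - sum_{j=1..k-1} phi_{k-1,j} rho(k-j)]
            / [1 - sum_{j=1..k-1} phi_{k-1,j} rho(j)],
  phi_{k,j} = phi_{k-1,j} - phi_{kk} phi_{k-1,k-j},  j = 1..k-1.
Step k = 1:
  phi_11 = rho(1) = 0.645.
Step k = 2:
  phi_22 = [rho(2) - phi_11 rho(1)] / [1 - phi_11 rho(1)] = [0.5492 - (0.645)(0.645)] / [1 - (0.645)(0.645)]
         = 0.133175 / 0.583975 = 0.228049.
  Update: phi_21 = phi_11 - phi_22 phi_11 = 0.645 - (0.228049)(0.645) = 0.497908.
Step k = 3:
  phi_33 = [rho(3) - phi_21 rho(2) - phi_22 rho(1)] / [1 - phi_21 rho(1) - phi_22 rho(2)]
    numerator   = 0.4105 - (0.497908)(0.5492) - (0.228049)(0.645) = -0.01004294
    denominator = 1 - (0.497908)(0.645) - (0.228049)(0.5492) = 0.55360455
  phi_33 = -0.01004294 / 0.55360455 = -0.0181.
Therefore phi_{33} = -0.0181.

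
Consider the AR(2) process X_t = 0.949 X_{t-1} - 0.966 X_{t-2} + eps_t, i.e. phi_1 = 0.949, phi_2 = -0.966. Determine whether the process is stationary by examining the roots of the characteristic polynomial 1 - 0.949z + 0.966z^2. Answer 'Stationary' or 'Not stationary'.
\text{Stationary}

The AR(p) characteristic polynomial is P(z) = 1 - 0.949z + 0.966z^2.
Stationarity requires all roots to lie outside the unit circle, i.e. |z| > 1 for every root.
Set 1 + (-0.949) z + (0.966) z^2 = 0, i.e. a z^2 + b z + c = 0 with a = 0.966, b = -0.949, c = 1.
Discriminant D = b^2 - 4ac = (-0.949)^2 - 4*(0.966)*1 = 0.900601 - (3.864) = -2.963399.
D < 0, so the roots are the complex-conjugate pair z = (-b +/- i sqrt(-D)) / (2a) = 0.4912 +/- 0.891i.
For a conjugate pair |z|^2 = z * conj(z) = (product of roots) = c/a = 1/(0.966) = 1.035197, so |z| = sqrt(1.035197) = 1.0174 for both roots.
Moduli of all roots: 1.0174, 1.0174.
All moduli strictly greater than 1? Yes.
Verdict: Stationary.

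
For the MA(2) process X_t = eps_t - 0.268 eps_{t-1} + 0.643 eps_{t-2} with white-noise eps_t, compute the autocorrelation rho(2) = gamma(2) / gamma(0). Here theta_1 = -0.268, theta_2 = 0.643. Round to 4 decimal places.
\rho(2) = 0.4329

For an MA(q) process with theta_0 = 1, the autocovariance is
  gamma(k) = sigma^2 * sum_{i=0..q-k} theta_i * theta_{i+k},
and rho(k) = gamma(k) / gamma(0). Sigma^2 cancels.
  numerator   = (1)*(0.643) = 0.643.
  denominator = (1)^2 + (-0.268)^2 + (0.643)^2 = 1.485273.
  rho(2) = 0.643 / 1.485273 = 0.4329.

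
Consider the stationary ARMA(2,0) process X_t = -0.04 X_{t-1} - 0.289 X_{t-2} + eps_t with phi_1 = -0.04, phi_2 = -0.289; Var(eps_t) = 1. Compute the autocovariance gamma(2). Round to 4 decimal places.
\gamma(2) = -0.3143

Multiply the model equation by X_{t-k} and take expectations. With theta_0 = psi_0 = 1 and psi_j the MA(infinity) weights, this gives
  gamma(k) - sum_i phi_i gamma(k-i) = c_k,
  c_k = sigma^2 * sum_{j=k..q} theta_j psi_{j-k}   (c_k = 0 for k > q),
using gamma(-m) = gamma(m).
Pure AR (q = 0): c_0 = sigma^2 = 1, c_k = 0 for k >= 1.
Equations for k = 0, 1, 2 (AR order 2, c_2 = 0):
  (E0) gamma(0) = phi_1 gamma(1) + phi_2 gamma(2) + c_0
  (E1) gamma(1) = phi_1 gamma(0) + phi_2 gamma(1) + c_1
  (E2) gamma(2) = phi_1 gamma(1) + phi_2 gamma(0)
From (E1): gamma(1) = A gamma(0) + B with
  A = phi_1 / (1 - phi_2) = -0.04 / 1.289 = -0.031032,   B = c_1 / (1 - phi_2) = 0 / 1.289 = 0.
Insert (E2) into (E0): gamma(0) (1 - phi_2^2) = phi_1 (1 + phi_2) gamma(1) + c_0.
  phi_1 (1 + phi_2) = (-0.04)(0.711) = -0.02844,   1 - phi_2^2 = 0.916479.
Replace gamma(1) by A gamma(0) + B and collect gamma(0):
  gamma(0) [0.916479 - (-0.02844)(-0.031032)] = c_0 = 1
  gamma(0) * 0.915596 = 1
  gamma(0) = 1 / 0.915596 = 1.092184.
  gamma(1) = A gamma(0) = (-0.031032)(1.092184) = -0.033892.
  gamma(2) = phi_1 gamma(1) + phi_2 gamma(0) = (-0.04)(-0.033892) + (-0.289)(1.092184) = -0.314286.
Therefore gamma(2) = -0.3143 (to 4 decimal places).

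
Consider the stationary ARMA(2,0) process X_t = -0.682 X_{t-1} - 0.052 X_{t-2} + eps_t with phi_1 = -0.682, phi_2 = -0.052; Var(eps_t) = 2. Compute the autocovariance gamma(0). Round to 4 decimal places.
\gamma(0) = 3.4593

Multiply the model equation by X_{t-k} and take expectations. With theta_0 = psi_0 = 1 and psi_j the MA(infinity) weights, this gives
  gamma(k) - sum_i phi_i gamma(k-i) = c_k,
  c_k = sigma^2 * sum_{j=k..q} theta_j psi_{j-k}   (c_k = 0 for k > q),
using gamma(-m) = gamma(m).
Pure AR (q = 0): c_0 = sigma^2 = 2, c_k = 0 for k >= 1.
Equations for k = 0, 1, 2 (AR order 2, c_2 = 0):
  (E0) gamma(0) = phi_1 gamma(1) + phi_2 gamma(2) + c_0
  (E1) gamma(1) = phi_1 gamma(0) + phi_2 gamma(1) + c_1
  (E2) gamma(2) = phi_1 gamma(1) + phi_2 gamma(0)
From (E1): gamma(1) = A gamma(0) + B with
  A = phi_1 / (1 - phi_2) = -0.682 / 1.052 = -0.648289,   B = c_1 / (1 - phi_2) = 0 / 1.052 = 0.
Insert (E2) into (E0): gamma(0) (1 - phi_2^2) = phi_1 (1 + phi_2) gamma(1) + c_0.
  phi_1 (1 + phi_2) = (-0.682)(0.948) = -0.646536,   1 - phi_2^2 = 0.997296.
Replace gamma(1) by A gamma(0) + B and collect gamma(0):
  gamma(0) [0.997296 - (-0.646536)(-0.648289)] = c_0 = 2
  gamma(0) * 0.578154 = 2
  gamma(0) = 2 / 0.578154 = 3.459287.
Therefore gamma(0) = 3.4593 (to 4 decimal places).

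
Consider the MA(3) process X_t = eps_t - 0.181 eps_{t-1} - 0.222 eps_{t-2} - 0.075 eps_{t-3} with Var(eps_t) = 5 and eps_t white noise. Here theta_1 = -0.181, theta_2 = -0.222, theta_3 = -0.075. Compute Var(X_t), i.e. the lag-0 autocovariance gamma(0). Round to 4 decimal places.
\gamma(0) = 5.4384

For an MA(q) process X_t = eps_t + sum_i theta_i eps_{t-i} with
Var(eps_t) = sigma^2, the variance is
  gamma(0) = sigma^2 * (1 + sum_i theta_i^2).
  sum_i theta_i^2 = (-0.181)^2 + (-0.222)^2 + (-0.075)^2 = 0.032761 + 0.049284 + 0.005625 = 0.08767.
  gamma(0) = 5 * (1 + 0.08767) = 5 * 1.08767 = 5.43835, which rounds to 5.4384.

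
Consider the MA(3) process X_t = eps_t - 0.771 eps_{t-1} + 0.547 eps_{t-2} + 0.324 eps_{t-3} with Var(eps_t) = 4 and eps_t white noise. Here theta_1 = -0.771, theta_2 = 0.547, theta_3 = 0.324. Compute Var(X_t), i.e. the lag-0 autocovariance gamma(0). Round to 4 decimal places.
\gamma(0) = 7.9945

For an MA(q) process X_t = eps_t + sum_i theta_i eps_{t-i} with
Var(eps_t) = sigma^2, the variance is
  gamma(0) = sigma^2 * (1 + sum_i theta_i^2).
  sum_i theta_i^2 = (-0.771)^2 + (0.547)^2 + (0.324)^2 = 0.594441 + 0.299209 + 0.104976 = 0.998626.
  gamma(0) = 4 * (1 + 0.998626) = 4 * 1.998626 = 7.994504, which rounds to 7.9945.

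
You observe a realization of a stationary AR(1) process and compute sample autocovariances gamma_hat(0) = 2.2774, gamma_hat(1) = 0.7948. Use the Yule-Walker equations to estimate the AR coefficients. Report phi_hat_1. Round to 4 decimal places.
\hat\phi_{1} = 0.3490

The Yule-Walker equations for an AR(p) process read, in matrix form,
  Gamma_p phi = r_p,   with   (Gamma_p)_{ij} = gamma(|i - j|),
                       (r_p)_i = gamma(i),   i,j = 1..p.
Substitute the sample gammas (Toeplitz matrix and right-hand side of size 1):
  Gamma_p = [[2.2774]]
  r_p     = [0.7948]
With p = 1 this is the single equation gamma(0) phi_1 = gamma(1):
  phi_hat_1 = gamma(1) / gamma(0) = 0.7948 / 2.2774 = 0.3490.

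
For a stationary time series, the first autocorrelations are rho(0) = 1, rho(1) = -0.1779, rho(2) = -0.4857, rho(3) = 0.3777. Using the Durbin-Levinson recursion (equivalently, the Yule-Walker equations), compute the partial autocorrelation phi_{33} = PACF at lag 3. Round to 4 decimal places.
\phi_{33} = 0.2169

The PACF at lag k is phi_{kk}, the last component of the solution
to the Yule-Walker system G_k phi = r_k where
  (G_k)_{ij} = rho(|i - j|), (r_k)_i = rho(i), i,j = 1..k.
Equivalently, Durbin-Levinson gives phi_{kk} iteratively:
  phi_{11} = rho(1)
  phi_{kk} = [rho(k) - sum_{j=1..k-1} phi_{k-1,j} rho(k-j)]
            / [1 - sum_{j=1..k-1} phi_{k-1,j} rho(j)],
  phi_{k,j} = phi_{k-1,j} - phi_{kk} phi_{k-1,k-j},  j = 1..k-1.
Step k = 1:
  phi_11 = rho(1) = -0.1779.
Step k = 2:
  phi_22 = [rho(2) - phi_11 rho(1)] / [1 - phi_11 rho(1)] = [-0.4857 - (-0.1779)(-0.1779)] / [1 - (-0.1779)(-0.1779)]
         = -0.51734841 / 0.96835159 = -0.534257.
  Update: phi_21 = phi_11 - phi_22 phi_11 = -0.1779 - (-0.534257)(-0.1779) = -0.272944.
Step k = 3:
  phi_33 = [rho(3) - phi_21 rho(2) - phi_22 rho(1)] / [1 - phi_21 rho(1) - phi_22 rho(2)]
    numerator   = 0.3777 - (-0.272944)(-0.4857) - (-0.534257)(-0.1779) = 0.15008668
    denominator = 1 - (-0.272944)(-0.1779) - (-0.534257)(-0.4857) = 0.69195469
  phi_33 = 0.15008668 / 0.69195469 = 0.2169.
Therefore phi_{33} = 0.2169.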